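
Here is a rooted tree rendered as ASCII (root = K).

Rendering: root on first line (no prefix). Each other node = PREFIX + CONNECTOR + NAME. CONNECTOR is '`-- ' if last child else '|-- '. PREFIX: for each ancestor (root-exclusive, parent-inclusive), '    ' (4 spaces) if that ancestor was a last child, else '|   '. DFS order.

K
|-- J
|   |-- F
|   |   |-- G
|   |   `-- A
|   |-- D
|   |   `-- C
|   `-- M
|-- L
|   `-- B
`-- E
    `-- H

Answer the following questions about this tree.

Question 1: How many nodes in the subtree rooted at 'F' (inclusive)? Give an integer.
Answer: 3

Derivation:
Subtree rooted at F contains: A, F, G
Count = 3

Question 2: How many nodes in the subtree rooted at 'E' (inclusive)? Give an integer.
Answer: 2

Derivation:
Subtree rooted at E contains: E, H
Count = 2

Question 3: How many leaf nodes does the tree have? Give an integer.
Answer: 6

Derivation:
Leaves (nodes with no children): A, B, C, G, H, M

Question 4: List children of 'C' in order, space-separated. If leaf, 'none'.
Answer: none

Derivation:
Node C's children (from adjacency): (leaf)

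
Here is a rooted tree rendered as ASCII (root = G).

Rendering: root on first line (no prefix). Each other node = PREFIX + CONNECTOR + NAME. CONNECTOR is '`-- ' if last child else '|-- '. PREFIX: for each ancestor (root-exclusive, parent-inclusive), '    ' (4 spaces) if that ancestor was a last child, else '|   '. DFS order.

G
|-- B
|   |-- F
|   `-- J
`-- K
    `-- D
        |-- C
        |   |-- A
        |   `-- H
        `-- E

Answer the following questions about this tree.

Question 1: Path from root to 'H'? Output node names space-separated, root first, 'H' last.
Answer: G K D C H

Derivation:
Walk down from root: G -> K -> D -> C -> H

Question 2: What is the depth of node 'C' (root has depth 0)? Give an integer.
Path from root to C: G -> K -> D -> C
Depth = number of edges = 3

Answer: 3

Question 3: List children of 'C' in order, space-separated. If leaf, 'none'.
Node C's children (from adjacency): A, H

Answer: A H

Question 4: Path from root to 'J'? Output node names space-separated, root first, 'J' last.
Answer: G B J

Derivation:
Walk down from root: G -> B -> J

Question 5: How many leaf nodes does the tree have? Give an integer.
Leaves (nodes with no children): A, E, F, H, J

Answer: 5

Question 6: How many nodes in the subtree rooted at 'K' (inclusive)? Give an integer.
Answer: 6

Derivation:
Subtree rooted at K contains: A, C, D, E, H, K
Count = 6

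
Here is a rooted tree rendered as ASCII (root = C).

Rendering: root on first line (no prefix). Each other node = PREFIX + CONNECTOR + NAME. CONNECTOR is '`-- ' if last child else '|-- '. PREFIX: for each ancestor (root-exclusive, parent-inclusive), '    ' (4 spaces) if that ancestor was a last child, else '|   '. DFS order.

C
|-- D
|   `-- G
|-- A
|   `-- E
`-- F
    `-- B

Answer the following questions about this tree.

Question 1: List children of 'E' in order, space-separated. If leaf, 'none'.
Answer: none

Derivation:
Node E's children (from adjacency): (leaf)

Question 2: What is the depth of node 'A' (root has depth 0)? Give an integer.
Path from root to A: C -> A
Depth = number of edges = 1

Answer: 1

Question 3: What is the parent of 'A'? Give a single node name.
Scan adjacency: A appears as child of C

Answer: C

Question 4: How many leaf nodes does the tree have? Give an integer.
Answer: 3

Derivation:
Leaves (nodes with no children): B, E, G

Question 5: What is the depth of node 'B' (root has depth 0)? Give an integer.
Answer: 2

Derivation:
Path from root to B: C -> F -> B
Depth = number of edges = 2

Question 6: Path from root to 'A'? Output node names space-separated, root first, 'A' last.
Walk down from root: C -> A

Answer: C A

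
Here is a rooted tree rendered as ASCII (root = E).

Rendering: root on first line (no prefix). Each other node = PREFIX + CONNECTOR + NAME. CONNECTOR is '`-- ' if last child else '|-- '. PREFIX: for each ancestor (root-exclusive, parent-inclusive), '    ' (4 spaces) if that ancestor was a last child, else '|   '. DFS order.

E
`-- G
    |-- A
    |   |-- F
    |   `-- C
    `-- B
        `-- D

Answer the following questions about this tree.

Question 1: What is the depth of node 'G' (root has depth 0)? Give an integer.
Path from root to G: E -> G
Depth = number of edges = 1

Answer: 1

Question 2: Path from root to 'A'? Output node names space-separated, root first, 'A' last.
Walk down from root: E -> G -> A

Answer: E G A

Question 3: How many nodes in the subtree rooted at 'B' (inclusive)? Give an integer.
Subtree rooted at B contains: B, D
Count = 2

Answer: 2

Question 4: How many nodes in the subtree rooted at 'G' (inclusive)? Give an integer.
Answer: 6

Derivation:
Subtree rooted at G contains: A, B, C, D, F, G
Count = 6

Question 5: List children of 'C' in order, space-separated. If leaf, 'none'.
Answer: none

Derivation:
Node C's children (from adjacency): (leaf)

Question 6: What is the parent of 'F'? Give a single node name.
Answer: A

Derivation:
Scan adjacency: F appears as child of A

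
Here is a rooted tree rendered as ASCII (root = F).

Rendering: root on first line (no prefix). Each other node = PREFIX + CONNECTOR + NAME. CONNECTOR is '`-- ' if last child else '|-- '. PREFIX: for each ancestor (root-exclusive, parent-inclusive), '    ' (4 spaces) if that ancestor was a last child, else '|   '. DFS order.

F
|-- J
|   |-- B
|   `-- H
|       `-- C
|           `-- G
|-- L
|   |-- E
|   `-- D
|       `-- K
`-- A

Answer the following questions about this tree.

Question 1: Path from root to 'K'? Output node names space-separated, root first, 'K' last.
Walk down from root: F -> L -> D -> K

Answer: F L D K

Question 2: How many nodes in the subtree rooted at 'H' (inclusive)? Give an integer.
Answer: 3

Derivation:
Subtree rooted at H contains: C, G, H
Count = 3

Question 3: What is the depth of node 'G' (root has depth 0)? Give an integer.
Path from root to G: F -> J -> H -> C -> G
Depth = number of edges = 4

Answer: 4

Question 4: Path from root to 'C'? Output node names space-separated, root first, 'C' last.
Walk down from root: F -> J -> H -> C

Answer: F J H C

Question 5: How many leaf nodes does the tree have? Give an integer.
Answer: 5

Derivation:
Leaves (nodes with no children): A, B, E, G, K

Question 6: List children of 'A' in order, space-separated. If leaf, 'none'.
Answer: none

Derivation:
Node A's children (from adjacency): (leaf)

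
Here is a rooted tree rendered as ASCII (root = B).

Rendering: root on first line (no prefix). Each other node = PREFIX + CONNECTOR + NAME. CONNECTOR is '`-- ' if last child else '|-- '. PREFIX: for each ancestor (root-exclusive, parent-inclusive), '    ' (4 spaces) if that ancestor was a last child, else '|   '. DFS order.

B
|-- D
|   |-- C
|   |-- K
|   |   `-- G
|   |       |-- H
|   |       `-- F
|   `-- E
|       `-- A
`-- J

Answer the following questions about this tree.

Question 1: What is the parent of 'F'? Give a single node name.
Scan adjacency: F appears as child of G

Answer: G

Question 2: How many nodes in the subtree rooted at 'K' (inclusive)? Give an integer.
Subtree rooted at K contains: F, G, H, K
Count = 4

Answer: 4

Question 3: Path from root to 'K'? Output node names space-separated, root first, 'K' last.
Walk down from root: B -> D -> K

Answer: B D K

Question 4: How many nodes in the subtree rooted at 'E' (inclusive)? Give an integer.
Answer: 2

Derivation:
Subtree rooted at E contains: A, E
Count = 2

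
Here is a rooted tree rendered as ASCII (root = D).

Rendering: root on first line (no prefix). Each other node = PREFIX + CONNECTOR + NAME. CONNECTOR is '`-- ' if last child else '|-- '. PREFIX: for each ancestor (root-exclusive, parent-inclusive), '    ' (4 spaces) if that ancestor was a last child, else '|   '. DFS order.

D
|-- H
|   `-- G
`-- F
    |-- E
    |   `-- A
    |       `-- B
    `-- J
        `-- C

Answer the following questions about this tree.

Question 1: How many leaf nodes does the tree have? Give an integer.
Answer: 3

Derivation:
Leaves (nodes with no children): B, C, G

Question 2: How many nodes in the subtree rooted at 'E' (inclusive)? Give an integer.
Answer: 3

Derivation:
Subtree rooted at E contains: A, B, E
Count = 3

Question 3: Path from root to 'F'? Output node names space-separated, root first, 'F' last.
Walk down from root: D -> F

Answer: D F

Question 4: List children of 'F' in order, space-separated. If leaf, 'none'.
Answer: E J

Derivation:
Node F's children (from adjacency): E, J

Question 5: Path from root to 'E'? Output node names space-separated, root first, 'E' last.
Walk down from root: D -> F -> E

Answer: D F E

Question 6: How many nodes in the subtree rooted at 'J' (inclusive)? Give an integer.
Answer: 2

Derivation:
Subtree rooted at J contains: C, J
Count = 2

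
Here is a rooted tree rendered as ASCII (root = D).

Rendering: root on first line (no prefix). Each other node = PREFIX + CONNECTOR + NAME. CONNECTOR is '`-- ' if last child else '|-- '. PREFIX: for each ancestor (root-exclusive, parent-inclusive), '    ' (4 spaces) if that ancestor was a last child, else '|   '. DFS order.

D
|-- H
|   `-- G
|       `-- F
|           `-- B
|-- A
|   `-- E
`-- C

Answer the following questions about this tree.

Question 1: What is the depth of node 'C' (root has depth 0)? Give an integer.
Path from root to C: D -> C
Depth = number of edges = 1

Answer: 1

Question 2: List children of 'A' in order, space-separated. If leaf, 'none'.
Answer: E

Derivation:
Node A's children (from adjacency): E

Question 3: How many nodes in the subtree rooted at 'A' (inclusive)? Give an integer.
Subtree rooted at A contains: A, E
Count = 2

Answer: 2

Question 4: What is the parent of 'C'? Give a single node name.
Scan adjacency: C appears as child of D

Answer: D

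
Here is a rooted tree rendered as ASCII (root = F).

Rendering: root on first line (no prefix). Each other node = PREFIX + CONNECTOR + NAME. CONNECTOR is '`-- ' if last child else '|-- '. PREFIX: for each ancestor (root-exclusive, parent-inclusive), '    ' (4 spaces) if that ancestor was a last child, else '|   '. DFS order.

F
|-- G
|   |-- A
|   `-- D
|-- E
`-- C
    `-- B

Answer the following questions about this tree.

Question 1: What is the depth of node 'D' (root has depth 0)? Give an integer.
Path from root to D: F -> G -> D
Depth = number of edges = 2

Answer: 2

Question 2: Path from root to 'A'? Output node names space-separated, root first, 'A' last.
Answer: F G A

Derivation:
Walk down from root: F -> G -> A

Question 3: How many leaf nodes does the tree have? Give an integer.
Answer: 4

Derivation:
Leaves (nodes with no children): A, B, D, E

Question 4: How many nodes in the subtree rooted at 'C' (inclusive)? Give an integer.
Subtree rooted at C contains: B, C
Count = 2

Answer: 2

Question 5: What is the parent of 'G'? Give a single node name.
Scan adjacency: G appears as child of F

Answer: F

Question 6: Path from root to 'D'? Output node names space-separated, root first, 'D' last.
Answer: F G D

Derivation:
Walk down from root: F -> G -> D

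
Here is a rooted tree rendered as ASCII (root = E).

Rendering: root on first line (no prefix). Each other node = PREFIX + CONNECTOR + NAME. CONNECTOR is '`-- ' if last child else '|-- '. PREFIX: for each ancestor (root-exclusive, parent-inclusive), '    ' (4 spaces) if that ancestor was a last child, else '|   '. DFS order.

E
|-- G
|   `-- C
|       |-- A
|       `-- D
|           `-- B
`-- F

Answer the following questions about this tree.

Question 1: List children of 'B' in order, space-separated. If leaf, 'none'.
Node B's children (from adjacency): (leaf)

Answer: none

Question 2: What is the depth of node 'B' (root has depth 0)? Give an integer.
Answer: 4

Derivation:
Path from root to B: E -> G -> C -> D -> B
Depth = number of edges = 4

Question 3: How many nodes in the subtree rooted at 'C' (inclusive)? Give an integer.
Answer: 4

Derivation:
Subtree rooted at C contains: A, B, C, D
Count = 4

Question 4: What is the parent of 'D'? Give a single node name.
Answer: C

Derivation:
Scan adjacency: D appears as child of C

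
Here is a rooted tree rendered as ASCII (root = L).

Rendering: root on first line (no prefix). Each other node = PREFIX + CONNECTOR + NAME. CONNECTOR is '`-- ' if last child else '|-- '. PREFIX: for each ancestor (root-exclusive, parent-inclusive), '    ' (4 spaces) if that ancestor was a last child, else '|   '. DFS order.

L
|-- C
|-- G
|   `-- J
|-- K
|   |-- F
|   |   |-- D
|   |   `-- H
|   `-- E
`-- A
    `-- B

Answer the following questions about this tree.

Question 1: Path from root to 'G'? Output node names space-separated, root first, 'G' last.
Answer: L G

Derivation:
Walk down from root: L -> G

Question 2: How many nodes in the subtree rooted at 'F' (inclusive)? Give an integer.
Subtree rooted at F contains: D, F, H
Count = 3

Answer: 3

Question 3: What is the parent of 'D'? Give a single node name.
Scan adjacency: D appears as child of F

Answer: F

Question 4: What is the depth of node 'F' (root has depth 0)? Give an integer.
Answer: 2

Derivation:
Path from root to F: L -> K -> F
Depth = number of edges = 2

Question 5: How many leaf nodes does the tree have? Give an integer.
Answer: 6

Derivation:
Leaves (nodes with no children): B, C, D, E, H, J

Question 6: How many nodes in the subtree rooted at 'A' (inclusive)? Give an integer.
Answer: 2

Derivation:
Subtree rooted at A contains: A, B
Count = 2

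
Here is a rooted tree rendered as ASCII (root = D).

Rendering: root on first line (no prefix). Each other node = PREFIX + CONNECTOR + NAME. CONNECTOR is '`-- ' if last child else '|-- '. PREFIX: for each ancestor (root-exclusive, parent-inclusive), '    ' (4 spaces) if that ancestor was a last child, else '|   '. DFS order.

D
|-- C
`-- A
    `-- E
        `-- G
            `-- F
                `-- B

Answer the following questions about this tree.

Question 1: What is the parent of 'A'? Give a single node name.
Scan adjacency: A appears as child of D

Answer: D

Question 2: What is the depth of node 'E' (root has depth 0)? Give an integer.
Answer: 2

Derivation:
Path from root to E: D -> A -> E
Depth = number of edges = 2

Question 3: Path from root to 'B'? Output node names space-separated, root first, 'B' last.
Answer: D A E G F B

Derivation:
Walk down from root: D -> A -> E -> G -> F -> B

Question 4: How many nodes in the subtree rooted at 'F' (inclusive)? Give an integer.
Answer: 2

Derivation:
Subtree rooted at F contains: B, F
Count = 2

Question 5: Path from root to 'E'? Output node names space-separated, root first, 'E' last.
Walk down from root: D -> A -> E

Answer: D A E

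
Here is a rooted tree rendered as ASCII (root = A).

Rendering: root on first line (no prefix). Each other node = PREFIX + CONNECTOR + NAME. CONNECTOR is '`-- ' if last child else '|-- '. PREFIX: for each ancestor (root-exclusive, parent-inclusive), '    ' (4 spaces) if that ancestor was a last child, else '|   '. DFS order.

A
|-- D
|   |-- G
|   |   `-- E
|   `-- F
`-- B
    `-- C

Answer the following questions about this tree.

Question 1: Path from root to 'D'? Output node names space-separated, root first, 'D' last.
Answer: A D

Derivation:
Walk down from root: A -> D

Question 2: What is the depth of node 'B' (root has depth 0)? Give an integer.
Path from root to B: A -> B
Depth = number of edges = 1

Answer: 1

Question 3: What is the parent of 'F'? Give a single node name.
Answer: D

Derivation:
Scan adjacency: F appears as child of D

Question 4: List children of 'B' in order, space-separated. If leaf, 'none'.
Node B's children (from adjacency): C

Answer: C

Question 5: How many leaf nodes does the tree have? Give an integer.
Leaves (nodes with no children): C, E, F

Answer: 3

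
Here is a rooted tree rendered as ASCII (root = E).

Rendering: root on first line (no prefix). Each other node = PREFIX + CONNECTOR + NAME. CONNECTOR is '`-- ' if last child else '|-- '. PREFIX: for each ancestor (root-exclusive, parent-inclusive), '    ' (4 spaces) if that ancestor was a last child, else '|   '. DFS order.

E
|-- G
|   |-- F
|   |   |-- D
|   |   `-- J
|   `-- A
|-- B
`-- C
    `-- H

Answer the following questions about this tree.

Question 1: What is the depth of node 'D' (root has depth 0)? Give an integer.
Answer: 3

Derivation:
Path from root to D: E -> G -> F -> D
Depth = number of edges = 3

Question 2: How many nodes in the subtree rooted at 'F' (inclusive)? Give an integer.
Subtree rooted at F contains: D, F, J
Count = 3

Answer: 3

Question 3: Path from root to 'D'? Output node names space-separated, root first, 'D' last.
Answer: E G F D

Derivation:
Walk down from root: E -> G -> F -> D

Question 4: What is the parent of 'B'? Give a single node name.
Answer: E

Derivation:
Scan adjacency: B appears as child of E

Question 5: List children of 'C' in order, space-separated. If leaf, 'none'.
Node C's children (from adjacency): H

Answer: H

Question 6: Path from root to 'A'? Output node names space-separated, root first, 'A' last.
Walk down from root: E -> G -> A

Answer: E G A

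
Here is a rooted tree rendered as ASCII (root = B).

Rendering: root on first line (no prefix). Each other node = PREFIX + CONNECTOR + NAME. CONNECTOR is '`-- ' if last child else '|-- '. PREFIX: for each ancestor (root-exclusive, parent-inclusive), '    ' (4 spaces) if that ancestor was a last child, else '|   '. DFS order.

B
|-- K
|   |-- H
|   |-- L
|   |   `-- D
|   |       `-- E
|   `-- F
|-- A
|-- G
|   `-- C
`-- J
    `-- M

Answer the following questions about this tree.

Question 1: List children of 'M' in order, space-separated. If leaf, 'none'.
Node M's children (from adjacency): (leaf)

Answer: none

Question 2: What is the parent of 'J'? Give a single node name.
Scan adjacency: J appears as child of B

Answer: B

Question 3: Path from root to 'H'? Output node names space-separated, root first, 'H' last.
Answer: B K H

Derivation:
Walk down from root: B -> K -> H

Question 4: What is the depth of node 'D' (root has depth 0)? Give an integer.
Path from root to D: B -> K -> L -> D
Depth = number of edges = 3

Answer: 3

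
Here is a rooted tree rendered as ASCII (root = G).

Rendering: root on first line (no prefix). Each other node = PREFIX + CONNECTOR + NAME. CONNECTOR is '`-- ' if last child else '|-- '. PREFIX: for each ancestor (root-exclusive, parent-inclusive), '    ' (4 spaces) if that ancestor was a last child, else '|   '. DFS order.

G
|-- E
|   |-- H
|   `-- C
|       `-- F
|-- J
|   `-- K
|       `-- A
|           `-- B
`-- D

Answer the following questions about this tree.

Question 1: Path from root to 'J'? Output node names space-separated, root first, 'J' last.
Answer: G J

Derivation:
Walk down from root: G -> J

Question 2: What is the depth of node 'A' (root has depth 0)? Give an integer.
Answer: 3

Derivation:
Path from root to A: G -> J -> K -> A
Depth = number of edges = 3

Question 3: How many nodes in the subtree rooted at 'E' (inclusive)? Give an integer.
Answer: 4

Derivation:
Subtree rooted at E contains: C, E, F, H
Count = 4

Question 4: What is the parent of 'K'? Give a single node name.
Scan adjacency: K appears as child of J

Answer: J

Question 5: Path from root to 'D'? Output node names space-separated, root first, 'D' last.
Answer: G D

Derivation:
Walk down from root: G -> D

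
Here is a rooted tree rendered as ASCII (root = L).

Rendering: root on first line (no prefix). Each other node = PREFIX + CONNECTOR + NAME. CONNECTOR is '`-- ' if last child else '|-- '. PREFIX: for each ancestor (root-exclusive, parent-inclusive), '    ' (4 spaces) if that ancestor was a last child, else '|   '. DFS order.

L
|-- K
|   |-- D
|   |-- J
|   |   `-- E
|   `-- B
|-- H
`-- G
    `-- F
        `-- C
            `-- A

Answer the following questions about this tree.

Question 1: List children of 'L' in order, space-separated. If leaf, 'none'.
Node L's children (from adjacency): K, H, G

Answer: K H G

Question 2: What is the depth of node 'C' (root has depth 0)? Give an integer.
Answer: 3

Derivation:
Path from root to C: L -> G -> F -> C
Depth = number of edges = 3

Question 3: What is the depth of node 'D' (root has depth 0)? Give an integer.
Path from root to D: L -> K -> D
Depth = number of edges = 2

Answer: 2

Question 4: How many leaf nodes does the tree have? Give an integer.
Answer: 5

Derivation:
Leaves (nodes with no children): A, B, D, E, H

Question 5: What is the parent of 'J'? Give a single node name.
Answer: K

Derivation:
Scan adjacency: J appears as child of K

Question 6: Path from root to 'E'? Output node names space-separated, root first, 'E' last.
Walk down from root: L -> K -> J -> E

Answer: L K J E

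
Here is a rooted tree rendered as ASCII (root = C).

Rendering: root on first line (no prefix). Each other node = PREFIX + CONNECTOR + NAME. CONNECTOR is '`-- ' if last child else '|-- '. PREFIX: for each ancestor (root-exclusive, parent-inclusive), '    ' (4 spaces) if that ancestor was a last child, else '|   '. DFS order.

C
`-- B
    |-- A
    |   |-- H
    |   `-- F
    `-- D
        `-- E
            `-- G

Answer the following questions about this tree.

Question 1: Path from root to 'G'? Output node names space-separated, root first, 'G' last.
Answer: C B D E G

Derivation:
Walk down from root: C -> B -> D -> E -> G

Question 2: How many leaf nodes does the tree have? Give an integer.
Leaves (nodes with no children): F, G, H

Answer: 3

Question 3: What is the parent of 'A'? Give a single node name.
Scan adjacency: A appears as child of B

Answer: B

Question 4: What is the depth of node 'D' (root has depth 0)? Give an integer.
Path from root to D: C -> B -> D
Depth = number of edges = 2

Answer: 2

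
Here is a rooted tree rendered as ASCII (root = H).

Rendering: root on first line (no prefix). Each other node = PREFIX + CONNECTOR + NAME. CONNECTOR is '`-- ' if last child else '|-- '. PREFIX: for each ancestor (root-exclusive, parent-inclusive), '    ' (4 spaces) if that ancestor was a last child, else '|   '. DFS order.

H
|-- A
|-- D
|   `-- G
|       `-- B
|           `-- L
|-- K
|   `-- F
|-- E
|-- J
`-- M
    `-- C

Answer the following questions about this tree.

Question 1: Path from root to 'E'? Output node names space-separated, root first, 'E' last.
Answer: H E

Derivation:
Walk down from root: H -> E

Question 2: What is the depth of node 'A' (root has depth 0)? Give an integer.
Answer: 1

Derivation:
Path from root to A: H -> A
Depth = number of edges = 1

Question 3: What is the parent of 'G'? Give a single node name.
Answer: D

Derivation:
Scan adjacency: G appears as child of D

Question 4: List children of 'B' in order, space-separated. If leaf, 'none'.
Node B's children (from adjacency): L

Answer: L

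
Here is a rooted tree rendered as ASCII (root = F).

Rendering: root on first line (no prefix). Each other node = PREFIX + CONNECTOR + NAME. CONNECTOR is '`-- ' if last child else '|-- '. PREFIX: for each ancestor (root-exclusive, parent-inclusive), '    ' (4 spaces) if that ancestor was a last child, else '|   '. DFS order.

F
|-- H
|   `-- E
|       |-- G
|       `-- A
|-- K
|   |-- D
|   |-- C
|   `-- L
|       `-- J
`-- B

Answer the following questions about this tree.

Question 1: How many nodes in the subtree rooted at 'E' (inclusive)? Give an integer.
Answer: 3

Derivation:
Subtree rooted at E contains: A, E, G
Count = 3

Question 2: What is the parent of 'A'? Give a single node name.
Scan adjacency: A appears as child of E

Answer: E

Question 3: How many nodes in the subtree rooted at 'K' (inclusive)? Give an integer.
Subtree rooted at K contains: C, D, J, K, L
Count = 5

Answer: 5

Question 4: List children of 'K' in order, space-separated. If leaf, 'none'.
Answer: D C L

Derivation:
Node K's children (from adjacency): D, C, L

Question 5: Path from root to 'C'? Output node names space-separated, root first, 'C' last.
Answer: F K C

Derivation:
Walk down from root: F -> K -> C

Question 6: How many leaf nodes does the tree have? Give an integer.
Leaves (nodes with no children): A, B, C, D, G, J

Answer: 6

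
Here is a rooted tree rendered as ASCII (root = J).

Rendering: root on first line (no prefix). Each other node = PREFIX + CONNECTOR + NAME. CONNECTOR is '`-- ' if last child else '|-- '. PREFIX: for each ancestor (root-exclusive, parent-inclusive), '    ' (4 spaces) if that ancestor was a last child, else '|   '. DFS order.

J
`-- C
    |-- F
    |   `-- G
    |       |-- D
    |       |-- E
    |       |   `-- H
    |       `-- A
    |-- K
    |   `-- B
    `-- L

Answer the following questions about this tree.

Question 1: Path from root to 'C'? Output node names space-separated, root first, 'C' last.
Walk down from root: J -> C

Answer: J C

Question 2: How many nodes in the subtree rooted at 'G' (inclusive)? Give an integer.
Subtree rooted at G contains: A, D, E, G, H
Count = 5

Answer: 5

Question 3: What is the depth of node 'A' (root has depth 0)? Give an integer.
Path from root to A: J -> C -> F -> G -> A
Depth = number of edges = 4

Answer: 4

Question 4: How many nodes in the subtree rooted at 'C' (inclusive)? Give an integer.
Subtree rooted at C contains: A, B, C, D, E, F, G, H, K, L
Count = 10

Answer: 10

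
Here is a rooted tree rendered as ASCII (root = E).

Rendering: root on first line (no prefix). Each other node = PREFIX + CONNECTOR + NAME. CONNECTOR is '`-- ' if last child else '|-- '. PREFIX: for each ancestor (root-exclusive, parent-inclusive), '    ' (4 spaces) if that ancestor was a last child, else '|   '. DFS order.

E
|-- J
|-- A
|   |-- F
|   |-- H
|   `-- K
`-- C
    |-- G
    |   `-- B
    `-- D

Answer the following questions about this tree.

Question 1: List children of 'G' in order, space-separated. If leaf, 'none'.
Answer: B

Derivation:
Node G's children (from adjacency): B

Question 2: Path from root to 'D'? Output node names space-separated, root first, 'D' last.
Walk down from root: E -> C -> D

Answer: E C D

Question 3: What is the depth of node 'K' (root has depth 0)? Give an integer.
Path from root to K: E -> A -> K
Depth = number of edges = 2

Answer: 2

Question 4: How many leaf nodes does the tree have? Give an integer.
Leaves (nodes with no children): B, D, F, H, J, K

Answer: 6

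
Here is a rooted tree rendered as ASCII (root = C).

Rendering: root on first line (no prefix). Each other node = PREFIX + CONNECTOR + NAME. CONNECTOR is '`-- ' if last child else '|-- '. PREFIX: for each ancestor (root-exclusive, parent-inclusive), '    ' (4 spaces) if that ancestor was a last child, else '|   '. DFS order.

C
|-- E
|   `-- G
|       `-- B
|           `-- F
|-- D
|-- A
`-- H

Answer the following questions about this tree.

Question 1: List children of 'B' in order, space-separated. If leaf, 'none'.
Answer: F

Derivation:
Node B's children (from adjacency): F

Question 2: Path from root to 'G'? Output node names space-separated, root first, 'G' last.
Answer: C E G

Derivation:
Walk down from root: C -> E -> G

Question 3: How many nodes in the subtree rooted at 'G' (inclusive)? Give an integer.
Subtree rooted at G contains: B, F, G
Count = 3

Answer: 3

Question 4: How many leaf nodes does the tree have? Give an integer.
Answer: 4

Derivation:
Leaves (nodes with no children): A, D, F, H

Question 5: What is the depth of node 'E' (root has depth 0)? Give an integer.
Answer: 1

Derivation:
Path from root to E: C -> E
Depth = number of edges = 1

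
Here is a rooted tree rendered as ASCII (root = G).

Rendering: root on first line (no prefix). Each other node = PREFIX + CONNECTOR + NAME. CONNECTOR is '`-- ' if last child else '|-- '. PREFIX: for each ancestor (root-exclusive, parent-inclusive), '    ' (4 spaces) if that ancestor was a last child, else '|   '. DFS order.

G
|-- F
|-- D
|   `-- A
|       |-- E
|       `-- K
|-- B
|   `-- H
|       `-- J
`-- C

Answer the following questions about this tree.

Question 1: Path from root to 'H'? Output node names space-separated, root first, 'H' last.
Answer: G B H

Derivation:
Walk down from root: G -> B -> H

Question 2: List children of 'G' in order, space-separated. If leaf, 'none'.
Answer: F D B C

Derivation:
Node G's children (from adjacency): F, D, B, C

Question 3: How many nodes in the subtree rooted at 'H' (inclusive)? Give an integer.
Subtree rooted at H contains: H, J
Count = 2

Answer: 2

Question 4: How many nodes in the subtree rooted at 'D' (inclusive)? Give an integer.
Answer: 4

Derivation:
Subtree rooted at D contains: A, D, E, K
Count = 4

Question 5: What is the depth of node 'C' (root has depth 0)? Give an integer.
Path from root to C: G -> C
Depth = number of edges = 1

Answer: 1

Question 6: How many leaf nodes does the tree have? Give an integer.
Leaves (nodes with no children): C, E, F, J, K

Answer: 5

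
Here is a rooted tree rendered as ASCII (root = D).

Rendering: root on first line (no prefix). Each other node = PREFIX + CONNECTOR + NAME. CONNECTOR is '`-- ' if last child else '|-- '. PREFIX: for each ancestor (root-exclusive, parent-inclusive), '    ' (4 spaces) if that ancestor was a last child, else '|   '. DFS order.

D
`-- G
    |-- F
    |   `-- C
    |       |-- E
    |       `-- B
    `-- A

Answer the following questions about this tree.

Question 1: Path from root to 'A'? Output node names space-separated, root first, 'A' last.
Walk down from root: D -> G -> A

Answer: D G A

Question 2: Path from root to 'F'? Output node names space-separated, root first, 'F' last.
Walk down from root: D -> G -> F

Answer: D G F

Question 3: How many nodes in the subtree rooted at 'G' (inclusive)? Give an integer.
Subtree rooted at G contains: A, B, C, E, F, G
Count = 6

Answer: 6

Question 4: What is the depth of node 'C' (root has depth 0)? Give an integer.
Path from root to C: D -> G -> F -> C
Depth = number of edges = 3

Answer: 3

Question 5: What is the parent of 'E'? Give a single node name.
Scan adjacency: E appears as child of C

Answer: C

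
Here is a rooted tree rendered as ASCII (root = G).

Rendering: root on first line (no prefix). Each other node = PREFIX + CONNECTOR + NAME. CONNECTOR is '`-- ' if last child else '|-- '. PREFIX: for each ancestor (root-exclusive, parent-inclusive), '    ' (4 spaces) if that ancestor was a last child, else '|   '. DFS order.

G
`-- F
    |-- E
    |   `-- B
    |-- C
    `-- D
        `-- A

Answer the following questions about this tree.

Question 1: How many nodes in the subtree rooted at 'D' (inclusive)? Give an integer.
Answer: 2

Derivation:
Subtree rooted at D contains: A, D
Count = 2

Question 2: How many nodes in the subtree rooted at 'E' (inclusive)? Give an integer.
Subtree rooted at E contains: B, E
Count = 2

Answer: 2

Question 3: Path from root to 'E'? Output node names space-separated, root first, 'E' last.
Answer: G F E

Derivation:
Walk down from root: G -> F -> E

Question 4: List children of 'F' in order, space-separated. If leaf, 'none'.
Answer: E C D

Derivation:
Node F's children (from adjacency): E, C, D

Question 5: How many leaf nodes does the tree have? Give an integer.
Answer: 3

Derivation:
Leaves (nodes with no children): A, B, C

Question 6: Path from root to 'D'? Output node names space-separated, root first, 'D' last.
Answer: G F D

Derivation:
Walk down from root: G -> F -> D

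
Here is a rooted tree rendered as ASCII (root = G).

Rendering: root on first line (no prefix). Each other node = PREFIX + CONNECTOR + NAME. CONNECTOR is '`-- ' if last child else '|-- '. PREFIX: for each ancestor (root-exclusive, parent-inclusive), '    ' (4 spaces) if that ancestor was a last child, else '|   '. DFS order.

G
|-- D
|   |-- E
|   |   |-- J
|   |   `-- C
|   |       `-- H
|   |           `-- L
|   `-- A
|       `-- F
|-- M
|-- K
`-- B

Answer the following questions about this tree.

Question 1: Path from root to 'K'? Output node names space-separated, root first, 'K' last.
Answer: G K

Derivation:
Walk down from root: G -> K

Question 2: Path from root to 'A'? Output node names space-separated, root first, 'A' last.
Walk down from root: G -> D -> A

Answer: G D A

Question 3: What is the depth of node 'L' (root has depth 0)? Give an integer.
Answer: 5

Derivation:
Path from root to L: G -> D -> E -> C -> H -> L
Depth = number of edges = 5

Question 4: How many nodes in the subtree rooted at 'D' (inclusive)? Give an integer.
Subtree rooted at D contains: A, C, D, E, F, H, J, L
Count = 8

Answer: 8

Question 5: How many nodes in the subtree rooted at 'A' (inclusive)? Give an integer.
Answer: 2

Derivation:
Subtree rooted at A contains: A, F
Count = 2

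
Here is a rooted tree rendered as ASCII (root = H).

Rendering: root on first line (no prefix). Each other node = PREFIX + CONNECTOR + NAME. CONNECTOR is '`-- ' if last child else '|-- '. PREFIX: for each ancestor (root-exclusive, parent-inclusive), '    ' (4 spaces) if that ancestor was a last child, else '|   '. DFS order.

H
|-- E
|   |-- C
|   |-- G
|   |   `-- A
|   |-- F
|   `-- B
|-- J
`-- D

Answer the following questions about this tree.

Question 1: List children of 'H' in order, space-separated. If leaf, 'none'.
Node H's children (from adjacency): E, J, D

Answer: E J D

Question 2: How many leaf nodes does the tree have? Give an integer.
Answer: 6

Derivation:
Leaves (nodes with no children): A, B, C, D, F, J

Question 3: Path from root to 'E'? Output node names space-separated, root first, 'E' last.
Answer: H E

Derivation:
Walk down from root: H -> E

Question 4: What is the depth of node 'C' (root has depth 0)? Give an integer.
Answer: 2

Derivation:
Path from root to C: H -> E -> C
Depth = number of edges = 2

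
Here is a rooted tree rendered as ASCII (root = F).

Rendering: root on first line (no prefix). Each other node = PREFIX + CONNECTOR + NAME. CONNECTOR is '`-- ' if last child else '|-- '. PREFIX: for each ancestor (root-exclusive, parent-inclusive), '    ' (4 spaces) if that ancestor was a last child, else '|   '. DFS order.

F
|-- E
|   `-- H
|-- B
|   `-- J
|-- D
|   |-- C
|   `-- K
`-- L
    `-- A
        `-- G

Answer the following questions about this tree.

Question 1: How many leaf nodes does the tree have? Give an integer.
Answer: 5

Derivation:
Leaves (nodes with no children): C, G, H, J, K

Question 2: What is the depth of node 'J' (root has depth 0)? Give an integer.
Answer: 2

Derivation:
Path from root to J: F -> B -> J
Depth = number of edges = 2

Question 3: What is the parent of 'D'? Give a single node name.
Answer: F

Derivation:
Scan adjacency: D appears as child of F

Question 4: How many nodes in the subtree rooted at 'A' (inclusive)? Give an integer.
Answer: 2

Derivation:
Subtree rooted at A contains: A, G
Count = 2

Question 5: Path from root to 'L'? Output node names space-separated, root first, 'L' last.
Answer: F L

Derivation:
Walk down from root: F -> L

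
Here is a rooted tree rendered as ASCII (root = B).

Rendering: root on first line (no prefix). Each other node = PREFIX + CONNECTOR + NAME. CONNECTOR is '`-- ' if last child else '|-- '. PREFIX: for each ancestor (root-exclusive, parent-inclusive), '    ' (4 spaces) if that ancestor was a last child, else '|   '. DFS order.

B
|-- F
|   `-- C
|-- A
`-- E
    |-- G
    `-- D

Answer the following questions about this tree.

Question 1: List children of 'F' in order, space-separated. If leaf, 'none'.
Answer: C

Derivation:
Node F's children (from adjacency): C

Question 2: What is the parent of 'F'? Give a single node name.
Answer: B

Derivation:
Scan adjacency: F appears as child of B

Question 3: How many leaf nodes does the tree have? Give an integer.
Answer: 4

Derivation:
Leaves (nodes with no children): A, C, D, G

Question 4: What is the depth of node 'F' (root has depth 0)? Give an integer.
Path from root to F: B -> F
Depth = number of edges = 1

Answer: 1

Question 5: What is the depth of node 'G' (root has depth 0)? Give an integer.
Path from root to G: B -> E -> G
Depth = number of edges = 2

Answer: 2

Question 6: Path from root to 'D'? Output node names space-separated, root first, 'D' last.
Walk down from root: B -> E -> D

Answer: B E D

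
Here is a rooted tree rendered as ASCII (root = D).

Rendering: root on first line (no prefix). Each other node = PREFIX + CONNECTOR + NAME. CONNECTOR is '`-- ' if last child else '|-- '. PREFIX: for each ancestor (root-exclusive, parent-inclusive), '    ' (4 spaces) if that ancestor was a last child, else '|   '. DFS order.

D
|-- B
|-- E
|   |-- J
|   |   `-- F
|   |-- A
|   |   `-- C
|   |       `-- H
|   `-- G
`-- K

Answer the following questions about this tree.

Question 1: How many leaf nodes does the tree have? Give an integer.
Answer: 5

Derivation:
Leaves (nodes with no children): B, F, G, H, K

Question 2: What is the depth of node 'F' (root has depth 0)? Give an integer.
Path from root to F: D -> E -> J -> F
Depth = number of edges = 3

Answer: 3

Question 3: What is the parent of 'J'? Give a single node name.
Answer: E

Derivation:
Scan adjacency: J appears as child of E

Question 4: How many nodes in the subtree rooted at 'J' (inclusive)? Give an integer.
Subtree rooted at J contains: F, J
Count = 2

Answer: 2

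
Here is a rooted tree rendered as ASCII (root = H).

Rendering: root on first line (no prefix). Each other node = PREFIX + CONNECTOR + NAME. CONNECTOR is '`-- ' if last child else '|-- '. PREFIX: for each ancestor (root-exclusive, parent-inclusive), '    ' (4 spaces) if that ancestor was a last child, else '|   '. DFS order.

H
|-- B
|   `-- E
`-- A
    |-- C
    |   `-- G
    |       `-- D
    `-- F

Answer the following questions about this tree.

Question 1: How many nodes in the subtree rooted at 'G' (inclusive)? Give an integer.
Answer: 2

Derivation:
Subtree rooted at G contains: D, G
Count = 2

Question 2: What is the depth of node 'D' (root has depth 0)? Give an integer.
Path from root to D: H -> A -> C -> G -> D
Depth = number of edges = 4

Answer: 4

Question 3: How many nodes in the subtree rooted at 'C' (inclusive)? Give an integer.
Subtree rooted at C contains: C, D, G
Count = 3

Answer: 3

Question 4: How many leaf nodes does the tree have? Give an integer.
Answer: 3

Derivation:
Leaves (nodes with no children): D, E, F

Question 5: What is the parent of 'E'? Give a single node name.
Scan adjacency: E appears as child of B

Answer: B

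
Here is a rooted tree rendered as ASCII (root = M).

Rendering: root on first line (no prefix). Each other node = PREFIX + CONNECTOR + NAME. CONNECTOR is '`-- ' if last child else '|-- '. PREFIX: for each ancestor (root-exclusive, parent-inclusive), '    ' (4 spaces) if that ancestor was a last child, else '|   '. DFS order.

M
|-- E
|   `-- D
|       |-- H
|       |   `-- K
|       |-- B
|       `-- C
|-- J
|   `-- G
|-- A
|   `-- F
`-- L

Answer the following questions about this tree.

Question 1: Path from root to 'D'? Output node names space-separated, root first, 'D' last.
Walk down from root: M -> E -> D

Answer: M E D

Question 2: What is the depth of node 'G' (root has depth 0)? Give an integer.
Path from root to G: M -> J -> G
Depth = number of edges = 2

Answer: 2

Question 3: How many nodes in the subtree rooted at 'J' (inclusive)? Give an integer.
Subtree rooted at J contains: G, J
Count = 2

Answer: 2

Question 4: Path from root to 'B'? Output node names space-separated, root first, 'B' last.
Answer: M E D B

Derivation:
Walk down from root: M -> E -> D -> B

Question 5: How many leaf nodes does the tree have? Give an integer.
Answer: 6

Derivation:
Leaves (nodes with no children): B, C, F, G, K, L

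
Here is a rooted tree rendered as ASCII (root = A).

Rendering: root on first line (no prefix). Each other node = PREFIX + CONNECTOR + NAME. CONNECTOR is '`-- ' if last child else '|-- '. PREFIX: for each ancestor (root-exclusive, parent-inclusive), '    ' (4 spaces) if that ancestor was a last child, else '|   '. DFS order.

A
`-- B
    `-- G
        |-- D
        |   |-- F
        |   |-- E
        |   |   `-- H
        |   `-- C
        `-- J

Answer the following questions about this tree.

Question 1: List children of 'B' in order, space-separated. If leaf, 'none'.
Answer: G

Derivation:
Node B's children (from adjacency): G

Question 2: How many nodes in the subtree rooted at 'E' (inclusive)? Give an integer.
Subtree rooted at E contains: E, H
Count = 2

Answer: 2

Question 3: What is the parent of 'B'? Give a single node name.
Answer: A

Derivation:
Scan adjacency: B appears as child of A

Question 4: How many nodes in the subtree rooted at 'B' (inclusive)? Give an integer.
Subtree rooted at B contains: B, C, D, E, F, G, H, J
Count = 8

Answer: 8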